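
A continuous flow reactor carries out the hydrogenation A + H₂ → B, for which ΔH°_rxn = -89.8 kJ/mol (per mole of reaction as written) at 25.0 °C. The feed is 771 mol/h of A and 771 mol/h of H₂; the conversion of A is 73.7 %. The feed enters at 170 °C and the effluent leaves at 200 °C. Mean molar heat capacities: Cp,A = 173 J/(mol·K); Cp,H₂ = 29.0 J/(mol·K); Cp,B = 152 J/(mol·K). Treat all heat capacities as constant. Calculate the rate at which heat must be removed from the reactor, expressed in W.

Extent of reaction ξ = 0.737 × 771 = 568.23 mol/h
Reaction term: ξ·ΔH°_rxn = 568.23 × -89.8 = -51027 kJ/h
Sensible, feed 170→25 °C: -22583 kJ/h
Outlet flows (mol/h): A 202.77, H₂ 202.77, B 568.23
Sensible, products 25→200 °C: 22283 kJ/h
Q = ΔH = -51327 kJ/h = -14.257 kW
Heat removed = 14257 W

Q_out = 14300 W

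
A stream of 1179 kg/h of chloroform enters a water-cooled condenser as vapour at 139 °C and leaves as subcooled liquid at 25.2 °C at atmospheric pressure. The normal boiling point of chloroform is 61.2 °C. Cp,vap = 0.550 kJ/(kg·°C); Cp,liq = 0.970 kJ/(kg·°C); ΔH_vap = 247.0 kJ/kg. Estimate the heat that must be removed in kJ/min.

Q_c = 6380 kJ/min

vapour 139→61.2 °C: -42.79 kJ/kg
condensation at 61.2 °C: -247 kJ/kg
liquid 61.2→25.2 °C: -34.92 kJ/kg
Δh = -42.79 + -247 + -34.92 = -324.71 kJ/kg
Q = ṁ·Δh = 1179 kg/h × -324.71 kJ/kg = -382830 kJ/h
|Q| = 106.34 kW = 6380.6 kJ/min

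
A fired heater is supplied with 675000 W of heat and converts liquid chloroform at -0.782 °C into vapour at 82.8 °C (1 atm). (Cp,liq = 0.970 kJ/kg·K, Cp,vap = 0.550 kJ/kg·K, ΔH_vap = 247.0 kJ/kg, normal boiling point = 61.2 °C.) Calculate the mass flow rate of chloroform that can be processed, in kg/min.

ṁ = 127 kg/min

Δh = 0.970×(61.2−-0.782) + 247.0 + 0.550×(82.8−61.2) = 319 kJ/kg
Q = 675000 W = 675 kJ/s = 40500 kJ/min
ṁ = Q/Δh = 40500 / 319 = 126.96 kg/min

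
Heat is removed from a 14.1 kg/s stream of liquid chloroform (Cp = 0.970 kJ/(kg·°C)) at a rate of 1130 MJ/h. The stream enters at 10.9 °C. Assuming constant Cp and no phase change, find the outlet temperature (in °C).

T_out = -12.1 °C

Q = 1130 MJ/h = 313.89 kJ/s
ΔT = Q/(ṁ·Cp) = 313.89/(14.1×0.970) = 22.95 K
T_out = 10.9 − 22.95 = -12.05 °C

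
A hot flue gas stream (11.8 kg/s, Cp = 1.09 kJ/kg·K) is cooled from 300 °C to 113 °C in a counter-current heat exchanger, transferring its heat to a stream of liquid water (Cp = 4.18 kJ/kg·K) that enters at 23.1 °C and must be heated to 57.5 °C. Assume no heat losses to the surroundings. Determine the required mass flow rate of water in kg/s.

ṁ_c = 16.7 kg/s

Heat released by hot stream: Q = 11.8 × 1.09 × (300 − 113) = 2405.2 kJ/s
Energy balance on cold side (adiabatic exchanger): Q = ṁ_c·Cp_c·(T_c,out − T_c,in)
ṁ_c = 2405.2 / [4.18 × (57.5 − 23.1)] = 16.727 kg/s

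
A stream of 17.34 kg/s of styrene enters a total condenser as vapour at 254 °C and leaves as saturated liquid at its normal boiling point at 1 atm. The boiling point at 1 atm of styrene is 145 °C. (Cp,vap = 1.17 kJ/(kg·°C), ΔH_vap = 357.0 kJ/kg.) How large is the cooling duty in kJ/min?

vapour 254→145 °C: -127.53 kJ/kg
condensation at 145 °C: -357 kJ/kg
Δh = -127.53 + -357 = -484.53 kJ/kg
Q = ṁ·Δh = 17.34 kg/s × -484.53 kJ/kg = -8401.8 kJ/s
|Q| = 8401.8 kW = 504110 kJ/min

Q_c = 504000 kJ/min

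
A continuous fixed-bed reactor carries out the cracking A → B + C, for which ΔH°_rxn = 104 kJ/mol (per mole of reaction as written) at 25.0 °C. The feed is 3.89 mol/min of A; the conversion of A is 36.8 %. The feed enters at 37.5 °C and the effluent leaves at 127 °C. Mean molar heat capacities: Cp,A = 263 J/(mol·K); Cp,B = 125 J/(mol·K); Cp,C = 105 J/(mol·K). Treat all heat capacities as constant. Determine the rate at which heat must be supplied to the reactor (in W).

Q_in = 3930 W

Extent of reaction ξ = 0.368 × 3.89 = 1.4315 mol/min
Reaction term: ξ·ΔH°_rxn = 1.4315 × 104 = 148.88 kJ/min
Sensible, feed 37.5→25 °C: -12.788 kJ/min
Outlet flows (mol/min): A 2.4585, B 1.4315, C 1.4315
Sensible, products 25→127 °C: 99.535 kJ/min
Q = ΔH = 235.62 kJ/min = 3.9271 kW
Heat supplied = 3927.1 W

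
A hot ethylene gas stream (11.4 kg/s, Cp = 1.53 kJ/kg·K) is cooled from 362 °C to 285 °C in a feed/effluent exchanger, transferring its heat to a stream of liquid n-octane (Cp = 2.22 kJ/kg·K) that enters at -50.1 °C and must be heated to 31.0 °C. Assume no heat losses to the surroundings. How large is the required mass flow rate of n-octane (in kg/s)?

Heat released by hot stream: Q = 11.4 × 1.53 × (362 − 285) = 1343 kJ/s
Energy balance on cold side (adiabatic exchanger): Q = ṁ_c·Cp_c·(T_c,out − T_c,in)
ṁ_c = 1343 / [2.22 × (31.0 − -50.1)] = 7.4596 kg/s

ṁ_c = 7.46 kg/s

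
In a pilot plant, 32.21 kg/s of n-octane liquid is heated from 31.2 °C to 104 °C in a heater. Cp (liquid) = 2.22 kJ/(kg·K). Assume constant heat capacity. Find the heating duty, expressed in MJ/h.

Q = 18700 MJ/h

Q = ṁ·Cp·ΔT = 32.21 × 2.22 × (104 − 31.2) = 5205.7 kJ/s
Heating duty = 18740 MJ/h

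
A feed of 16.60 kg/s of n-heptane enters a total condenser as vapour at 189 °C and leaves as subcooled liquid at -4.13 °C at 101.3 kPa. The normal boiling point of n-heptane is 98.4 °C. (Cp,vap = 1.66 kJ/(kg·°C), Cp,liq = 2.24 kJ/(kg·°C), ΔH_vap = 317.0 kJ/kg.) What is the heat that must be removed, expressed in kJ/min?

Q_c = 694000 kJ/min

vapour 189→98.4 °C: -150.4 kJ/kg
condensation at 98.4 °C: -317 kJ/kg
liquid 98.4→-4.13 °C: -229.67 kJ/kg
Δh = -150.4 + -317 + -229.67 = -697.06 kJ/kg
Q = ṁ·Δh = 16.60 kg/s × -697.06 kJ/kg = -11571 kJ/s
|Q| = 11571 kW = 694270 kJ/min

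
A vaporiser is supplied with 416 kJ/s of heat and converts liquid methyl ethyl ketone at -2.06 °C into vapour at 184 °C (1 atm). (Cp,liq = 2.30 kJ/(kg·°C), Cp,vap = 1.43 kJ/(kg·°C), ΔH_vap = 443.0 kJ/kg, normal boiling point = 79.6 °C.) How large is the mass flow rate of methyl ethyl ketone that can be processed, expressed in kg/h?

Δh = 2.30×(79.6−-2.06) + 443.0 + 1.43×(184−79.6) = 780.11 kJ/kg
Q = 416 kJ/s = 416 kJ/s = 1.4976e+06 kJ/h
ṁ = Q/Δh = 1.4976e+06 / 780.11 = 1919.7 kg/h

ṁ = 1920 kg/h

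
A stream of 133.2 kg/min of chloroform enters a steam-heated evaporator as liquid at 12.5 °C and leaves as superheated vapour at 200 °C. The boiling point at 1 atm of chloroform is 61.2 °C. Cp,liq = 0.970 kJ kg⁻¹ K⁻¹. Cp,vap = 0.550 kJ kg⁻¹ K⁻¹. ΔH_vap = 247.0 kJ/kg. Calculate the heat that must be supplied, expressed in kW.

liquid 12.5→61.2 °C: 47.239 kJ/kg
vaporisation at 61.2 °C: 247 kJ/kg
vapour 61.2→200 °C: 76.34 kJ/kg
Δh = 47.239 + 247 + 76.34 = 370.58 kJ/kg
Q = ṁ·Δh = 133.2 kg/min × 370.58 kJ/kg = 49361 kJ/min
|Q| = 822.69 kW

Q = 823 kW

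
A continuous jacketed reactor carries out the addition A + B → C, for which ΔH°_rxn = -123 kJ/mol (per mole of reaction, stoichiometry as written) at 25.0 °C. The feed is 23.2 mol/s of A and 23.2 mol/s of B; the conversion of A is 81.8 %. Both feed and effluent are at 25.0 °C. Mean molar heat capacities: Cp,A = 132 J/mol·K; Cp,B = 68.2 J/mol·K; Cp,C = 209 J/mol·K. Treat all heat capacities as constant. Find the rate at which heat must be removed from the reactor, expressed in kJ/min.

Q_out = 140000 kJ/min

Extent of reaction ξ = 0.818 × 23.2 = 18.978 mol/s
Reaction term: ξ·ΔH°_rxn = 18.978 × -123 = -2334.2 kJ/s
Q = ΔH = -2334.2 kJ/s = -2334.2 kW
Heat removed = 140050 kJ/min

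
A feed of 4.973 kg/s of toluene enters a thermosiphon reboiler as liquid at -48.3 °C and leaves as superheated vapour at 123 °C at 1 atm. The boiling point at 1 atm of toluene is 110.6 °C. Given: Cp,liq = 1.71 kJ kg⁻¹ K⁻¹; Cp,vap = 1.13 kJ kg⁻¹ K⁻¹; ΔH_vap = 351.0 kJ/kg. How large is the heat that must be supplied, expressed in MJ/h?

Q = 11400 MJ/h

liquid -48.3→110.6 °C: 271.72 kJ/kg
vaporisation at 110.6 °C: 351 kJ/kg
vapour 110.6→123 °C: 14.012 kJ/kg
Δh = 271.72 + 351 + 14.012 = 636.73 kJ/kg
Q = ṁ·Δh = 4.973 kg/s × 636.73 kJ/kg = 3166.5 kJ/s
|Q| = 3166.5 kW = 11399 MJ/h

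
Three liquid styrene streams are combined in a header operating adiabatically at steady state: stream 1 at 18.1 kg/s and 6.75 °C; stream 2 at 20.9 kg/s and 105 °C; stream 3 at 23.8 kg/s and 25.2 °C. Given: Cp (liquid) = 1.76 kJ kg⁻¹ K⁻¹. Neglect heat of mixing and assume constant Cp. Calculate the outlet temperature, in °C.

T_out = 46.4 °C

No heat crosses the boundary, so H_out = H_in.
T_out = Σ ṁᵢCp,ᵢTᵢ / Σ ṁᵢCp,ᵢ
      = 5132.9 / 110.53 = 46.44 °C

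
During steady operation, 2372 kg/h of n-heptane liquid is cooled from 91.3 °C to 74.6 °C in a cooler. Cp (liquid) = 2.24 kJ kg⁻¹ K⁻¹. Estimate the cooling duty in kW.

Q_c = 24.6 kW

Q = ṁ·Cp·ΔT = 2372 × 2.24 × (74.6 − 91.3) = -88732 kJ/h
Converting: 88732 / 3600 s = 24.648 kW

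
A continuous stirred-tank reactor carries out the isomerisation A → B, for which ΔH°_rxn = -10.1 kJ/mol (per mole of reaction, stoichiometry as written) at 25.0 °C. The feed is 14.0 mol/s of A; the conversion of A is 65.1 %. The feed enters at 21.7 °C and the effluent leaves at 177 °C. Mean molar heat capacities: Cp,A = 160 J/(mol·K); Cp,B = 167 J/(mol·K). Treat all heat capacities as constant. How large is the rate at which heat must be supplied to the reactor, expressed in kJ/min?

Extent of reaction ξ = 0.651 × 14.0 = 9.114 mol/s
Reaction term: ξ·ΔH°_rxn = 9.114 × -10.1 = -92.051 kJ/s
Sensible, feed 21.7→25 °C: 7.392 kJ/s
Outlet flows (mol/s): A 4.886, B 9.114
Sensible, products 25→177 °C: 350.18 kJ/s
Q = ΔH = 265.52 kJ/s = 265.52 kW
Heat supplied = 15931 kJ/min

Q_in = 15900 kJ/min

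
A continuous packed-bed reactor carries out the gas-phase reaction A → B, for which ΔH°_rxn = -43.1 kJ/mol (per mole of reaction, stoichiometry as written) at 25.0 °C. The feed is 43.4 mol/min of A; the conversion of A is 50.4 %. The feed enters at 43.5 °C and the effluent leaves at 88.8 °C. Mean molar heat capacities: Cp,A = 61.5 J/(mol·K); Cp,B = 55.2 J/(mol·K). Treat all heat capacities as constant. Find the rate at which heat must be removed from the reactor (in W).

Q_out = 13800 W

Extent of reaction ξ = 0.504 × 43.4 = 21.874 mol/min
Reaction term: ξ·ΔH°_rxn = 21.874 × -43.1 = -942.75 kJ/min
Sensible, feed 43.5→25 °C: -49.378 kJ/min
Outlet flows (mol/min): A 21.526, B 21.874
Sensible, products 25→88.8 °C: 161.5 kJ/min
Q = ΔH = -830.63 kJ/min = -13.844 kW
Heat removed = 13844 W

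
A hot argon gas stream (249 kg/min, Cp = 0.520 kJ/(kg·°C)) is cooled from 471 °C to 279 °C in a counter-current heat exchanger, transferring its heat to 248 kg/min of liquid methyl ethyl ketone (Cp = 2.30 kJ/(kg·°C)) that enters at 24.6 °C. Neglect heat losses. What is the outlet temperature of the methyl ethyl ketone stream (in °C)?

T_c,out = 68.2 °C

Heat released by hot stream: Q = 249 × 0.520 × (471 − 279) = 24860 kJ/min
Energy balance on cold side (adiabatic exchanger): Q = ṁ_c·Cp_c·(T_c,out − T_c,in)
T_c,out = 24.6 + 24860/(248 × 2.30) = 68.184 °C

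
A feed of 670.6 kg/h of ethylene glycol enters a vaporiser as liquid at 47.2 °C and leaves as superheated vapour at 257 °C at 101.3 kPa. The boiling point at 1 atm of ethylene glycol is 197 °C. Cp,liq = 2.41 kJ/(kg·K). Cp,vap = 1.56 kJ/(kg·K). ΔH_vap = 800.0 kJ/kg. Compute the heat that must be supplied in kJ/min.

liquid 47.2→197 °C: 361.02 kJ/kg
vaporisation at 197 °C: 800 kJ/kg
vapour 197→257 °C: 93.6 kJ/kg
Δh = 361.02 + 800 + 93.6 = 1254.6 kJ/kg
Q = ṁ·Δh = 670.6 kg/h × 1254.6 kJ/kg = 841350 kJ/h
|Q| = 233.71 kW = 14022 kJ/min

Q = 14000 kJ/min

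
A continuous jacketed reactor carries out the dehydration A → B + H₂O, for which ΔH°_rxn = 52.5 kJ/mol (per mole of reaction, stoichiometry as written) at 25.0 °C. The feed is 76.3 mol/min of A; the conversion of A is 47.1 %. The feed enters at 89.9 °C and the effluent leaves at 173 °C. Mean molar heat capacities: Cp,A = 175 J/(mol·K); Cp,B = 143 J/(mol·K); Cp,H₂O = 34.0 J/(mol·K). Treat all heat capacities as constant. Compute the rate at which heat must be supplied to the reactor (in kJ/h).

Extent of reaction ξ = 0.471 × 76.3 = 35.937 mol/min
Reaction term: ξ·ΔH°_rxn = 35.937 × 52.5 = 1886.7 kJ/min
Sensible, feed 89.9→25 °C: -866.58 kJ/min
Outlet flows (mol/min): A 40.363, B 35.937, H₂O 35.937
Sensible, products 25→173 °C: 1986.8 kJ/min
Q = ΔH = 3006.9 kJ/min = 50.116 kW
Heat supplied = 180420 kJ/h

Q_in = 180000 kJ/h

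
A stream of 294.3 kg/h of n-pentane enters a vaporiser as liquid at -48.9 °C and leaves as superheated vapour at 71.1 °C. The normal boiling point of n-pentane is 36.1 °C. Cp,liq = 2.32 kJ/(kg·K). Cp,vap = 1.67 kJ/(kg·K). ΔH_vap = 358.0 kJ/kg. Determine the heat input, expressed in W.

Q = 50200 W

liquid -48.9→36.1 °C: 197.2 kJ/kg
vaporisation at 36.1 °C: 358 kJ/kg
vapour 36.1→71.1 °C: 58.45 kJ/kg
Δh = 197.2 + 358 + 58.45 = 613.65 kJ/kg
Q = ṁ·Δh = 294.3 kg/h × 613.65 kJ/kg = 180600 kJ/h
|Q| = 50.166 kW = 50166 W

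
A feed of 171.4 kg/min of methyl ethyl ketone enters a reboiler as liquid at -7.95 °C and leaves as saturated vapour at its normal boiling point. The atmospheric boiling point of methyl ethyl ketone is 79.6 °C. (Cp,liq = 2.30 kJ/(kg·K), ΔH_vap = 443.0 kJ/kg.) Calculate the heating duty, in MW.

Q = 1.84 MW

liquid -7.95→79.6 °C: 201.36 kJ/kg
vaporisation at 79.6 °C: 443 kJ/kg
Δh = 201.36 + 443 = 644.37 kJ/kg
Q = ṁ·Δh = 171.4 kg/min × 644.37 kJ/kg = 110440 kJ/min
|Q| = 1840.7 kW = 1.8407 MW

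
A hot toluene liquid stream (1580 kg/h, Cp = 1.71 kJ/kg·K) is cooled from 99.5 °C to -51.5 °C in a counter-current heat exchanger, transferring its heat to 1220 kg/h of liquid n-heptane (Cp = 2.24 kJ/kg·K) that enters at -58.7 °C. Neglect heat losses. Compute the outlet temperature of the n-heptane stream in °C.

T_c,out = 90.6 °C

Heat released by hot stream: Q = 1580 × 1.71 × (99.5 − -51.5) = 407970 kJ/h
Energy balance on cold side (adiabatic exchanger): Q = ṁ_c·Cp_c·(T_c,out − T_c,in)
T_c,out = -58.7 + 407970/(1220 × 2.24) = 90.587 °C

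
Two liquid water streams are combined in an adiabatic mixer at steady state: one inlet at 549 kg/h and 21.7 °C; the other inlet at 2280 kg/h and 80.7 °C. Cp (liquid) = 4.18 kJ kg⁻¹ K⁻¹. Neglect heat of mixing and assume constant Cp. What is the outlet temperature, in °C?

T_out = 69.3 °C

No heat crosses the boundary, so H_out = H_in.
Σ ṁᵢCp,ᵢTᵢ = 549×4.18×21.7 + 2280×4.18×80.7 = 818900
Σ ṁᵢCp,ᵢ = 549×4.18 + 2280×4.18 = 11825
T_out = 818900 / 11825 = 69.25 °C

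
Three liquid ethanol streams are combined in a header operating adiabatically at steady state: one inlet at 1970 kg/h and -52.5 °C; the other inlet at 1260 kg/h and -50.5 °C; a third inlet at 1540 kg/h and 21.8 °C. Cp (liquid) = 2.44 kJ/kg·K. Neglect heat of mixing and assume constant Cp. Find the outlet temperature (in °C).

Energy balance with Q = 0: Σ ṁᵢCp,ᵢ(T_out − Tᵢ) = 0
T_out = Σ ṁᵢCp,ᵢTᵢ / Σ ṁᵢCp,ᵢ
      = -325700 / 11639 = -27.984 °C

T_out = -28.0 °C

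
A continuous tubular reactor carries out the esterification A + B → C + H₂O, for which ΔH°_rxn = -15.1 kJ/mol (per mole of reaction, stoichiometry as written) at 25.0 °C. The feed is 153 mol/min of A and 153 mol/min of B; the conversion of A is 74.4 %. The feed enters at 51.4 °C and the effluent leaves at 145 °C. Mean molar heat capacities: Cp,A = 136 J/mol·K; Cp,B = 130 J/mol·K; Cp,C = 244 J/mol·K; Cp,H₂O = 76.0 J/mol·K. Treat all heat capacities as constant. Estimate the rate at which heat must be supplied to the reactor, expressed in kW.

Q_in = 47.1 kW

Extent of reaction ξ = 0.744 × 153 = 113.83 mol/min
Reaction term: ξ·ΔH°_rxn = 113.83 × -15.1 = -1718.9 kJ/min
Sensible, feed 51.4→25 °C: -1074.4 kJ/min
Outlet flows (mol/min): A 39.168, B 39.168, C 113.83, H₂O 113.83
Sensible, products 25→145 °C: 5621.4 kJ/min
Q = ΔH = 2828.1 kJ/min = 47.135 kW
Heat supplied = 47.135 kW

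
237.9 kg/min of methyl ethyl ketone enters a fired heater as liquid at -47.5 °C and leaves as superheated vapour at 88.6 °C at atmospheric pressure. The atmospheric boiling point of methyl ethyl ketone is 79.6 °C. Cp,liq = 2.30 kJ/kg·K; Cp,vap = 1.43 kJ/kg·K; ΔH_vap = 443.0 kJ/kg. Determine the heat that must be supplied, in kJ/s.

liquid -47.5→79.6 °C: 292.33 kJ/kg
vaporisation at 79.6 °C: 443 kJ/kg
vapour 79.6→88.6 °C: 12.87 kJ/kg
Δh = 292.33 + 443 + 12.87 = 748.2 kJ/kg
Q = ṁ·Δh = 237.9 kg/min × 748.2 kJ/kg = 178000 kJ/min
|Q| = 2966.6 kW

Q = 2970 kJ/s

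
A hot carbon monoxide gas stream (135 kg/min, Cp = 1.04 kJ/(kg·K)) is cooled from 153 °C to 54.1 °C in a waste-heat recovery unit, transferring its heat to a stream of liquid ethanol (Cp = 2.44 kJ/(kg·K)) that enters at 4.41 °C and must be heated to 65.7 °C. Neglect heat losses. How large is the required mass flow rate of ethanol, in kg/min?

Heat released by hot stream: Q = 135 × 1.04 × (153 − 54.1) = 13886 kJ/min
Energy balance on cold side (adiabatic exchanger): Q = ṁ_c·Cp_c·(T_c,out − T_c,in)
ṁ_c = 13886 / [2.44 × (65.7 − 4.41)] = 92.85 kg/min

ṁ_c = 92.9 kg/min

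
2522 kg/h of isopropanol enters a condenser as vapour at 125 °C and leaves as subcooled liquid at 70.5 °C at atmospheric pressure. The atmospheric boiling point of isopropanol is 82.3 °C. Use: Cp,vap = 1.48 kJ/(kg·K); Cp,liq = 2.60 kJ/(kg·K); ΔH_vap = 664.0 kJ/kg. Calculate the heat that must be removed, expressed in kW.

vapour 125→82.3 °C: -63.196 kJ/kg
condensation at 82.3 °C: -664 kJ/kg
liquid 82.3→70.5 °C: -30.68 kJ/kg
Δh = -63.196 + -664 + -30.68 = -757.88 kJ/kg
Q = ṁ·Δh = 2522 kg/h × -757.88 kJ/kg = -1.9114e+06 kJ/h
|Q| = 530.93 kW

Q_c = 531 kW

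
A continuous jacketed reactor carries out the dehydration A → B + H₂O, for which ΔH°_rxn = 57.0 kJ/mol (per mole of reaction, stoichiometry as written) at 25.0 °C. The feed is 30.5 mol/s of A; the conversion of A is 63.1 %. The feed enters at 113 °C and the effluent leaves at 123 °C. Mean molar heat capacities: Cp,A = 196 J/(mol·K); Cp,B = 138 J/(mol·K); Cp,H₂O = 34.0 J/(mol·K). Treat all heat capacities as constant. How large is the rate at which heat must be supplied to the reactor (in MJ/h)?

Q_in = 4000 MJ/h

Extent of reaction ξ = 0.631 × 30.5 = 19.245 mol/s
Reaction term: ξ·ΔH°_rxn = 19.245 × 57.0 = 1097 kJ/s
Sensible, feed 113→25 °C: -526.06 kJ/s
Outlet flows (mol/s): A 11.255, B 19.245, H₂O 19.245
Sensible, products 25→123 °C: 540.58 kJ/s
Q = ΔH = 1111.5 kJ/s = 1111.5 kW
Heat supplied = 4001.4 MJ/h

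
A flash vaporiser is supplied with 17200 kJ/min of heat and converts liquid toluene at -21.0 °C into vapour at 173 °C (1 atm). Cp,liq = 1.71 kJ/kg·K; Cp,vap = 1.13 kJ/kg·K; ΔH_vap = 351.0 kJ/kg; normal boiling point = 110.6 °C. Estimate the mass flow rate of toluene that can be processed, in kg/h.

Δh = 1.71×(110.6−-21.0) + 351.0 + 1.13×(173−110.6) = 646.55 kJ/kg
Q = 17200 kJ/min = 286.67 kJ/s = 1.032e+06 kJ/h
ṁ = Q/Δh = 1.032e+06 / 646.55 = 1596.2 kg/h

ṁ = 1600 kg/h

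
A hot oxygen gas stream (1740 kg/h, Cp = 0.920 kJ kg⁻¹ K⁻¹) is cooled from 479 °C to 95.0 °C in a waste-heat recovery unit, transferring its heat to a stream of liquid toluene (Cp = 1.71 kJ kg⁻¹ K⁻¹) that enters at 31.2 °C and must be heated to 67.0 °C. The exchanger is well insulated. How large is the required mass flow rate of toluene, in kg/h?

ṁ_c = 10000 kg/h

Heat released by hot stream: Q = 1740 × 0.920 × (479 − 95.0) = 614710 kJ/h
Energy balance on cold side (adiabatic exchanger): Q = ṁ_c·Cp_c·(T_c,out − T_c,in)
ṁ_c = 614710 / [1.71 × (67.0 − 31.2)] = 10041 kg/h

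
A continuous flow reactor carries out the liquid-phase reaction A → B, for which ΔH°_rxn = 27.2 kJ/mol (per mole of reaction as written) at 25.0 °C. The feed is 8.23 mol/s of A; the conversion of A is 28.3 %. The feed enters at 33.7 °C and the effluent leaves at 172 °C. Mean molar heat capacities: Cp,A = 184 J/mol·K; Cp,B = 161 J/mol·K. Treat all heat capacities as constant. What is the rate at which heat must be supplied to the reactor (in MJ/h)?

Q_in = 954 MJ/h

Extent of reaction ξ = 0.283 × 8.23 = 2.3291 mol/s
Reaction term: ξ·ΔH°_rxn = 2.3291 × 27.2 = 63.351 kJ/s
Sensible, feed 33.7→25 °C: -13.175 kJ/s
Outlet flows (mol/s): A 5.9009, B 2.3291
Sensible, products 25→172 °C: 214.73 kJ/s
Q = ΔH = 264.91 kJ/s = 264.91 kW
Heat supplied = 953.67 MJ/h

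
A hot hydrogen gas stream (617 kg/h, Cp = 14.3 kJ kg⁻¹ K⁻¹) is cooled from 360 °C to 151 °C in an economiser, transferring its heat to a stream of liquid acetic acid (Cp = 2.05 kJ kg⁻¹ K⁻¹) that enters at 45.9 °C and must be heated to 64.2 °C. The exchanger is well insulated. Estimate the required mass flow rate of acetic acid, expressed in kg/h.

ṁ_c = 49200 kg/h

Heat released by hot stream: Q = 617 × 14.3 × (360 − 151) = 1.844e+06 kJ/h
Energy balance on cold side (adiabatic exchanger): Q = ṁ_c·Cp_c·(T_c,out − T_c,in)
ṁ_c = 1.844e+06 / [2.05 × (64.2 − 45.9)] = 49154 kg/h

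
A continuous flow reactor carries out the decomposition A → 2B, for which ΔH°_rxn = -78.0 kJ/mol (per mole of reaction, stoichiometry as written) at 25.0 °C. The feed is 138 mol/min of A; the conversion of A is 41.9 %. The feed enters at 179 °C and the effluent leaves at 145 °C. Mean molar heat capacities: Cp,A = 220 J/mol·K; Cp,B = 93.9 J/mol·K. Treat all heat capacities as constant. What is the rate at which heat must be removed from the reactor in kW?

Q_out = 96.1 kW

Extent of reaction ξ = 0.419 × 138 = 57.822 mol/min
Reaction term: ξ·ΔH°_rxn = 57.822 × -78.0 = -4510.1 kJ/min
Sensible, feed 179→25 °C: -4675.4 kJ/min
Outlet flows (mol/min): A 80.178, B 115.64
Sensible, products 25→145 °C: 3419.8 kJ/min
Q = ΔH = -5765.8 kJ/min = -96.096 kW
Heat removed = 96.096 kW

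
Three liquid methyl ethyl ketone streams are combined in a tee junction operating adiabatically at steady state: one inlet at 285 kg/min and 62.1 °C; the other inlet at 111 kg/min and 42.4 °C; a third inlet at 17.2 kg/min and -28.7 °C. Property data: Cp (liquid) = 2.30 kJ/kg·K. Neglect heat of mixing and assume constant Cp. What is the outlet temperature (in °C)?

Energy balance with Q = 0: Σ ṁᵢCp,ᵢ(T_out − Tᵢ) = 0
T_out = Σ ṁᵢCp,ᵢTᵢ / Σ ṁᵢCp,ᵢ
      = 50396 / 950.36 = 53.028 °C

T_out = 53.0 °C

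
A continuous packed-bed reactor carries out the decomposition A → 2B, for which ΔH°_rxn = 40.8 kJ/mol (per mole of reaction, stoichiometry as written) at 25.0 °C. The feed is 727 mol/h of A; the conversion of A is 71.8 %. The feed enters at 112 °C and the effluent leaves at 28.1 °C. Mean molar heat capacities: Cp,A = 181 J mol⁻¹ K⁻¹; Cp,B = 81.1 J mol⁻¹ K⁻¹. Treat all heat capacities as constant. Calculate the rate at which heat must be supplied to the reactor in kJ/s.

Q_in = 2.84 kJ/s

Extent of reaction ξ = 0.718 × 727 = 521.99 mol/h
Reaction term: ξ·ΔH°_rxn = 521.99 × 40.8 = 21297 kJ/h
Sensible, feed 112→25 °C: -11448 kJ/h
Outlet flows (mol/h): A 205.01, B 1044
Sensible, products 25→28.1 °C: 377.5 kJ/h
Q = ΔH = 10226 kJ/h = 2.8407 kW
Heat supplied = 2.8407 kJ/s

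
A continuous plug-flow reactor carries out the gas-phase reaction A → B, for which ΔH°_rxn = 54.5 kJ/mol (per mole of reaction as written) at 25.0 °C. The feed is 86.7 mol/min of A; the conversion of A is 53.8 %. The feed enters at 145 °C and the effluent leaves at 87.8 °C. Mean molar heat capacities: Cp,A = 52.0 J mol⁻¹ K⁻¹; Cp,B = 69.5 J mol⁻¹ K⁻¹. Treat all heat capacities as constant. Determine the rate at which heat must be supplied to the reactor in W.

Extent of reaction ξ = 0.538 × 86.7 = 46.645 mol/min
Reaction term: ξ·ΔH°_rxn = 46.645 × 54.5 = 2542.1 kJ/min
Sensible, feed 145→25 °C: -541.01 kJ/min
Outlet flows (mol/min): A 40.055, B 46.645
Sensible, products 25→87.8 °C: 334.39 kJ/min
Q = ΔH = 2335.5 kJ/min = 38.925 kW
Heat supplied = 38925 W

Q_in = 38900 W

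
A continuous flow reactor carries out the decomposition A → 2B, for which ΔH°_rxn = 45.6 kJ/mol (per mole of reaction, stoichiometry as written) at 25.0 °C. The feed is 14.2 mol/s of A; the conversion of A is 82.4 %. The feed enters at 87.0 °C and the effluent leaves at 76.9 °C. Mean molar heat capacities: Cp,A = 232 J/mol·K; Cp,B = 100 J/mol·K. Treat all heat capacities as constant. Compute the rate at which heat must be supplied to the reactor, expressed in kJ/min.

Q_in = 28900 kJ/min

Extent of reaction ξ = 0.824 × 14.2 = 11.701 mol/s
Reaction term: ξ·ΔH°_rxn = 11.701 × 45.6 = 533.56 kJ/s
Sensible, feed 87.0→25 °C: -204.25 kJ/s
Outlet flows (mol/s): A 2.4992, B 23.402
Sensible, products 25→76.9 °C: 151.55 kJ/s
Q = ΔH = 480.85 kJ/s = 480.85 kW
Heat supplied = 28851 kJ/min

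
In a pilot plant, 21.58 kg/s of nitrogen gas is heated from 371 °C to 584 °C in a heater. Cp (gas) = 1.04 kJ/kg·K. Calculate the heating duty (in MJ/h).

Q = ṁ·Cp·ΔT = 21.58 × 1.04 × (584 − 371) = 4780.4 kJ/s
Heating duty = 17209 MJ/h

Q = 17200 MJ/h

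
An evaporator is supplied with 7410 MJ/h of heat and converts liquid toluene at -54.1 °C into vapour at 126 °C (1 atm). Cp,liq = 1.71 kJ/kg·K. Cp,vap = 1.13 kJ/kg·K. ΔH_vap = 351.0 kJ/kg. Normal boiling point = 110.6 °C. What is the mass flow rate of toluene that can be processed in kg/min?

Δh = 1.71×(110.6−-54.1) + 351.0 + 1.13×(126−110.6) = 650.04 kJ/kg
Q = 7410 MJ/h = 2058.3 kJ/s = 123500 kJ/min
ṁ = Q/Δh = 123500 / 650.04 = 189.99 kg/min

ṁ = 190 kg/min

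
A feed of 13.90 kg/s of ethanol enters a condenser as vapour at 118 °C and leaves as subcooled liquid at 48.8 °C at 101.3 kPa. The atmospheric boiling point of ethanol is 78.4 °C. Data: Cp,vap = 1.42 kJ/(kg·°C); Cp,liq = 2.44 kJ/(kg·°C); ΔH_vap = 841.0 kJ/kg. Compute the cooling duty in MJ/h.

vapour 118→78.4 °C: -56.232 kJ/kg
condensation at 78.4 °C: -841 kJ/kg
liquid 78.4→48.8 °C: -72.224 kJ/kg
Δh = -56.232 + -841 + -72.224 = -969.46 kJ/kg
Q = ṁ·Δh = 13.90 kg/s × -969.46 kJ/kg = -13475 kJ/s
|Q| = 13475 kW = 48512 MJ/h

Q_c = 48500 MJ/h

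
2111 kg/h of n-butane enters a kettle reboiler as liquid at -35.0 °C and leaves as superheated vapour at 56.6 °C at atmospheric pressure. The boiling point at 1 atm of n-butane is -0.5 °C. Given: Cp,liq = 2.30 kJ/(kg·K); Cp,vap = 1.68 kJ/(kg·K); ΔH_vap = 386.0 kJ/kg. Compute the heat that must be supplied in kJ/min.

liquid -35.0→-0.5 °C: 79.35 kJ/kg
vaporisation at -0.5 °C: 386 kJ/kg
vapour -0.5→56.6 °C: 95.928 kJ/kg
Δh = 79.35 + 386 + 95.928 = 561.28 kJ/kg
Q = ṁ·Δh = 2111 kg/h × 561.28 kJ/kg = 1.1849e+06 kJ/h
|Q| = 329.13 kW = 19748 kJ/min

Q = 19700 kJ/min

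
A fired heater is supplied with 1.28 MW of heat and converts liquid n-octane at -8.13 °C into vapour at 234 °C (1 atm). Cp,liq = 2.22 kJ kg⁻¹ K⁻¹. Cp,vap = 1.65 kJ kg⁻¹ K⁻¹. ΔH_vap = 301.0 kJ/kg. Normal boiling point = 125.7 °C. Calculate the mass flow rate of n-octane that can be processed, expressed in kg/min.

Δh = 2.22×(125.7−-8.13) + 301.0 + 1.65×(234−125.7) = 776.8 kJ/kg
Q = 1.28 MW = 1280 kJ/s = 76800 kJ/min
ṁ = Q/Δh = 76800 / 776.8 = 98.867 kg/min

ṁ = 98.9 kg/min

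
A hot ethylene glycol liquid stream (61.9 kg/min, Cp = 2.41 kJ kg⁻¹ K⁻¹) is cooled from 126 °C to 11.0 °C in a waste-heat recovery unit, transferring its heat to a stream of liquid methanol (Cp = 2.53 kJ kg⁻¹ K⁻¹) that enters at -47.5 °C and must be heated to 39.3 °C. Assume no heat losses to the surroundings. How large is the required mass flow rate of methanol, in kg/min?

Heat released by hot stream: Q = 61.9 × 2.41 × (126 − 11.0) = 17156 kJ/min
Energy balance on cold side (adiabatic exchanger): Q = ṁ_c·Cp_c·(T_c,out − T_c,in)
ṁ_c = 17156 / [2.53 × (39.3 − -47.5)] = 78.121 kg/min

ṁ_c = 78.1 kg/min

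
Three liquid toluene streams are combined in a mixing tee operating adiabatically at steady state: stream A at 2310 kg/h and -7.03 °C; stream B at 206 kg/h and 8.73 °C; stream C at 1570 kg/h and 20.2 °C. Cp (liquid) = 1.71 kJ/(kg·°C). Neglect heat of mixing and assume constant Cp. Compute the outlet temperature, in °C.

No heat crosses the boundary, so H_out = H_in.
T_out = Σ ṁᵢCp,ᵢTᵢ / Σ ṁᵢCp,ᵢ
      = 29537 / 6987.1 = 4.2274 °C

T_out = 4.23 °C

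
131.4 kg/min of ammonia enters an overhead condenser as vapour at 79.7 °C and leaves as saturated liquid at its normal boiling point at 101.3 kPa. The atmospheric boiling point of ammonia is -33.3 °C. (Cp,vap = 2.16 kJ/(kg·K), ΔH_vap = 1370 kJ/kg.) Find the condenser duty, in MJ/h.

Q_c = 12700 MJ/h

vapour 79.7→-33.3 °C: -244.08 kJ/kg
condensation at -33.3 °C: -1370 kJ/kg
Δh = -244.08 + -1370 = -1614.1 kJ/kg
Q = ṁ·Δh = 131.4 kg/min × -1614.1 kJ/kg = -212090 kJ/min
|Q| = 3534.8 kW = 12725 MJ/h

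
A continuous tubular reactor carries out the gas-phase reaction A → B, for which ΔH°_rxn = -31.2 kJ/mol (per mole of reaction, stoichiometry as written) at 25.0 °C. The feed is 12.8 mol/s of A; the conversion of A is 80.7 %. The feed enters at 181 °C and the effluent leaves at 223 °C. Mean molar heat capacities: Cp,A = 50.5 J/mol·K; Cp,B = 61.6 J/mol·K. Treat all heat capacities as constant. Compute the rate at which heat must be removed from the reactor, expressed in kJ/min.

Q_out = 16300 kJ/min

Extent of reaction ξ = 0.807 × 12.8 = 10.33 mol/s
Reaction term: ξ·ΔH°_rxn = 10.33 × -31.2 = -322.28 kJ/s
Sensible, feed 181→25 °C: -100.84 kJ/s
Outlet flows (mol/s): A 2.4704, B 10.33
Sensible, products 25→223 °C: 150.69 kJ/s
Q = ΔH = -272.43 kJ/s = -272.43 kW
Heat removed = 16346 kJ/min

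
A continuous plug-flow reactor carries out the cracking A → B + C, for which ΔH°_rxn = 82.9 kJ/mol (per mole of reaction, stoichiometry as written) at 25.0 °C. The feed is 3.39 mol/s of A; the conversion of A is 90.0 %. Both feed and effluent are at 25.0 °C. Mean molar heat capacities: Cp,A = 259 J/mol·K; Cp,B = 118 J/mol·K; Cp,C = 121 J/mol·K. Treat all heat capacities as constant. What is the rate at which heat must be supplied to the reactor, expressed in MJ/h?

Extent of reaction ξ = 0.900 × 3.39 = 3.051 mol/s
Reaction term: ξ·ΔH°_rxn = 3.051 × 82.9 = 252.93 kJ/s
Q = ΔH = 252.93 kJ/s = 252.93 kW
Heat supplied = 910.54 MJ/h

Q_in = 911 MJ/h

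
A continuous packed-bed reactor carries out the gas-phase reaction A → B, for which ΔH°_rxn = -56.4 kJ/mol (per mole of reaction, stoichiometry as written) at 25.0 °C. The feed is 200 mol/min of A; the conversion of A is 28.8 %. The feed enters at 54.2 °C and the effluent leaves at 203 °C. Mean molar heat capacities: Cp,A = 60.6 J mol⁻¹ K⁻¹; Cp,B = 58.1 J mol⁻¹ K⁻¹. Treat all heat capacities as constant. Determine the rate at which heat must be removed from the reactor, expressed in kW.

Extent of reaction ξ = 0.288 × 200 = 57.6 mol/min
Reaction term: ξ·ΔH°_rxn = 57.6 × -56.4 = -3248.6 kJ/min
Sensible, feed 54.2→25 °C: -353.9 kJ/min
Outlet flows (mol/min): A 142.4, B 57.6
Sensible, products 25→203 °C: 2131.7 kJ/min
Q = ΔH = -1470.8 kJ/min = -24.514 kW
Heat removed = 24.514 kW

Q_out = 24.5 kW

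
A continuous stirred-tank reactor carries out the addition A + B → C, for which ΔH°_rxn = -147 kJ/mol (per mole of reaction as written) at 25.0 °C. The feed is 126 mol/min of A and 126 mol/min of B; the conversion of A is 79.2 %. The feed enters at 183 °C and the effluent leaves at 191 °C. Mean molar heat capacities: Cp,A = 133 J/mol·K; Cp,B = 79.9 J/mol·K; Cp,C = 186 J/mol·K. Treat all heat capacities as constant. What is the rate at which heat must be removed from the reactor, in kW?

Extent of reaction ξ = 0.792 × 126 = 99.792 mol/min
Reaction term: ξ·ΔH°_rxn = 99.792 × -147 = -14669 kJ/min
Sensible, feed 183→25 °C: -4238.4 kJ/min
Outlet flows (mol/min): A 26.208, B 26.208, C 99.792
Sensible, products 25→191 °C: 4007.4 kJ/min
Q = ΔH = -14900 kJ/min = -248.34 kW
Heat removed = 248.34 kW

Q_out = 248 kW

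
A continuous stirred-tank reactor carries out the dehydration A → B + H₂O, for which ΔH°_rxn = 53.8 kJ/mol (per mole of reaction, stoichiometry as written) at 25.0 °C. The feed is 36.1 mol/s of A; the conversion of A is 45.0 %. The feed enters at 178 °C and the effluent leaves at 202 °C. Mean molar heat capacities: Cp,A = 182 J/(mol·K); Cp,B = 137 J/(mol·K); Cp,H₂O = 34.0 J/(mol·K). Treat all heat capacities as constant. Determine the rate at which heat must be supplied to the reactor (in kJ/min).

Q_in = 60000 kJ/min

Extent of reaction ξ = 0.450 × 36.1 = 16.245 mol/s
Reaction term: ξ·ΔH°_rxn = 16.245 × 53.8 = 873.98 kJ/s
Sensible, feed 178→25 °C: -1005.2 kJ/s
Outlet flows (mol/s): A 19.855, B 16.245, H₂O 16.245
Sensible, products 25→202 °C: 1131.3 kJ/s
Q = ΔH = 1000 kJ/s = 1000 kW
Heat supplied = 60002 kJ/min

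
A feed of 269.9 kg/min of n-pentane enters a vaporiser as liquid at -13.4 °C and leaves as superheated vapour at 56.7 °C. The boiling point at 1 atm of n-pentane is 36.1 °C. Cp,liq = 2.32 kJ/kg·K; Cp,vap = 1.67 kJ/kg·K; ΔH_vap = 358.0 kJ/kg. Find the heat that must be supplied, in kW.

liquid -13.4→36.1 °C: 114.84 kJ/kg
vaporisation at 36.1 °C: 358 kJ/kg
vapour 36.1→56.7 °C: 34.402 kJ/kg
Δh = 114.84 + 358 + 34.402 = 507.24 kJ/kg
Q = ṁ·Δh = 269.9 kg/min × 507.24 kJ/kg = 136900 kJ/min
|Q| = 2281.7 kW

Q = 2280 kW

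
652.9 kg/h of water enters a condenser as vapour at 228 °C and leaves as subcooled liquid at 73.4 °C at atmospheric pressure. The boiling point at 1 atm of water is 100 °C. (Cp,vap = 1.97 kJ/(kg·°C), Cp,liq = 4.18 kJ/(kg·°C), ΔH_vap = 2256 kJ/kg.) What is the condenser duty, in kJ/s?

vapour 228→100 °C: -252.16 kJ/kg
condensation at 100 °C: -2256 kJ/kg
liquid 100→73.4 °C: -111.19 kJ/kg
Δh = -252.16 + -2256 + -111.19 = -2619.3 kJ/kg
Q = ṁ·Δh = 652.9 kg/h × -2619.3 kJ/kg = -1.7102e+06 kJ/h
|Q| = 475.05 kW

Q_c = 475 kJ/s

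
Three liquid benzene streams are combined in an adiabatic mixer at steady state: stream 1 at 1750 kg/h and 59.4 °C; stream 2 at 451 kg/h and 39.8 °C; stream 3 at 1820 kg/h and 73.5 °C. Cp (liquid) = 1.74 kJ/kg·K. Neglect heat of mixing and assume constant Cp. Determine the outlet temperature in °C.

T_out = 63.6 °C

Adiabatic, steady state ⇒ Σ ṁᵢCp,ᵢ(T_out − Tᵢ) = 0
Σ ṁᵢCp,ᵢTᵢ = 1750×1.74×59.4 + 451×1.74×39.8 + 1820×1.74×73.5 = 444870
Σ ṁᵢCp,ᵢ = 1750×1.74 + 451×1.74 + 1820×1.74 = 6996.5
T_out = 444870 / 6996.5 = 63.584 °C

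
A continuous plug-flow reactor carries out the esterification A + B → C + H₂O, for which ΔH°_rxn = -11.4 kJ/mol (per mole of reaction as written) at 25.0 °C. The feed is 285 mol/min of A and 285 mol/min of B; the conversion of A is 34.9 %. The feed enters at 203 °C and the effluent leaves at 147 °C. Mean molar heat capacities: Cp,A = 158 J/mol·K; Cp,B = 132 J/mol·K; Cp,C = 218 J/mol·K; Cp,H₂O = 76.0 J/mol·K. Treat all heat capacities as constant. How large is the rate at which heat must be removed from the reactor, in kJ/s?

Extent of reaction ξ = 0.349 × 285 = 99.465 mol/min
Reaction term: ξ·ΔH°_rxn = 99.465 × -11.4 = -1133.9 kJ/min
Sensible, feed 203→25 °C: -14712 kJ/min
Outlet flows (mol/min): A 185.54, B 185.54, C 99.465, H₂O 99.465
Sensible, products 25→147 °C: 10132 kJ/min
Q = ΔH = -5713.8 kJ/min = -95.229 kW
Heat removed = 95.229 kJ/s

Q_out = 95.2 kJ/s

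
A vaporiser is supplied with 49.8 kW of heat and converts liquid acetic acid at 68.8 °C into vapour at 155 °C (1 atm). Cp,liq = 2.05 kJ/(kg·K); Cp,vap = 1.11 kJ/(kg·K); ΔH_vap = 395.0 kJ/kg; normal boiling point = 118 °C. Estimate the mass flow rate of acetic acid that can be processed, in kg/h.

Δh = 2.05×(118−68.8) + 395.0 + 1.11×(155−118) = 536.93 kJ/kg
Q = 49.8 kW = 49.8 kJ/s = 179280 kJ/h
ṁ = Q/Δh = 179280 / 536.93 = 333.9 kg/h

ṁ = 334 kg/h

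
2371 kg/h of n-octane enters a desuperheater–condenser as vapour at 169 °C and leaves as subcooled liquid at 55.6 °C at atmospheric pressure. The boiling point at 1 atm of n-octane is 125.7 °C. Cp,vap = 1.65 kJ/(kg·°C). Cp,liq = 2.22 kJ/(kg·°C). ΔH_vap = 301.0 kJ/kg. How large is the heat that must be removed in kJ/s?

Q_c = 348 kJ/s

vapour 169→125.7 °C: -71.445 kJ/kg
condensation at 125.7 °C: -301 kJ/kg
liquid 125.7→55.6 °C: -155.62 kJ/kg
Δh = -71.445 + -301 + -155.62 = -528.07 kJ/kg
Q = ṁ·Δh = 2371 kg/h × -528.07 kJ/kg = -1.252e+06 kJ/h
|Q| = 347.79 kW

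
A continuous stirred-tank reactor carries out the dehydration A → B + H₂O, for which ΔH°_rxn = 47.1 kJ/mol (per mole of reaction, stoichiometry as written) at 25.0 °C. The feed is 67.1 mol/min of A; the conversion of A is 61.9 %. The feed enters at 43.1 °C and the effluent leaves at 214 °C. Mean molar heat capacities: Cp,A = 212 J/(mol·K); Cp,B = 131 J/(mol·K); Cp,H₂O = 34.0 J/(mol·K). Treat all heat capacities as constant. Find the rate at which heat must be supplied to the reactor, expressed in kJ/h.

Extent of reaction ξ = 0.619 × 67.1 = 41.535 mol/min
Reaction term: ξ·ΔH°_rxn = 41.535 × 47.1 = 1956.3 kJ/min
Sensible, feed 43.1→25 °C: -257.48 kJ/min
Outlet flows (mol/min): A 25.565, B 41.535, H₂O 41.535
Sensible, products 25→214 °C: 2319.6 kJ/min
Q = ΔH = 4018.4 kJ/min = 66.974 kW
Heat supplied = 241110 kJ/h

Q_in = 241000 kJ/h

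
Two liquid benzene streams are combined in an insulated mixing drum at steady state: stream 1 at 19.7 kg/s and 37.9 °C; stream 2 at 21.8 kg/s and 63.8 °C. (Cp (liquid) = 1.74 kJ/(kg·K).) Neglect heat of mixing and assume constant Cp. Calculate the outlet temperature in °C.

T_out = 51.5 °C

No heat crosses the boundary, so H_out = H_in.
Σ ṁᵢCp,ᵢTᵢ = 19.7×1.74×37.9 + 21.8×1.74×63.8 = 3719.2
Σ ṁᵢCp,ᵢ = 19.7×1.74 + 21.8×1.74 = 72.21
T_out = 3719.2 / 72.21 = 51.505 °C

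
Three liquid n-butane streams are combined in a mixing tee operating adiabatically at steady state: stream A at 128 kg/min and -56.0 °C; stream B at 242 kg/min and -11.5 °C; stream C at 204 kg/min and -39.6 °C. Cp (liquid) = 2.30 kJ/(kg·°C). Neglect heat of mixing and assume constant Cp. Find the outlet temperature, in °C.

No heat crosses the boundary, so H_out = H_in.
T_out = Σ ṁᵢCp,ᵢTᵢ / Σ ṁᵢCp,ᵢ
      = -41468 / 1320.2 = -31.41 °C

T_out = -31.4 °C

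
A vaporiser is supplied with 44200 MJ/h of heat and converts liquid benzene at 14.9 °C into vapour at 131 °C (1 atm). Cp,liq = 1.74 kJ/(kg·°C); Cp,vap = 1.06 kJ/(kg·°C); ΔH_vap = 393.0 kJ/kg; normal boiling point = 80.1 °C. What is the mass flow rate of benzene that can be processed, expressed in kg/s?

ṁ = 21.9 kg/s

Δh = 1.74×(80.1−14.9) + 393.0 + 1.06×(131−80.1) = 560.4 kJ/kg
Q = 44200 MJ/h = 12278 kJ/s = 12278 kJ/s
ṁ = Q/Δh = 12278 / 560.4 = 21.909 kg/s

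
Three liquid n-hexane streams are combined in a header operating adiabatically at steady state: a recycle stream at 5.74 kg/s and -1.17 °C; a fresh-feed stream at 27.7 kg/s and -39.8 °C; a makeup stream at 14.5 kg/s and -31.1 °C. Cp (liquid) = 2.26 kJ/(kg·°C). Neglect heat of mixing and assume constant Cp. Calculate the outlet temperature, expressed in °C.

Energy balance with Q = 0: Σ ṁᵢCp,ᵢ(T_out − Tᵢ) = 0
Σ ṁᵢCp,ᵢTᵢ = 5.74×2.26×-1.17 + 27.7×2.26×-39.8 + 14.5×2.26×-31.1 = -3525.9
Σ ṁᵢCp,ᵢ = 5.74×2.26 + 27.7×2.26 + 14.5×2.26 = 108.34
T_out = -3525.9 / 108.34 = -32.543 °C

T_out = -32.5 °C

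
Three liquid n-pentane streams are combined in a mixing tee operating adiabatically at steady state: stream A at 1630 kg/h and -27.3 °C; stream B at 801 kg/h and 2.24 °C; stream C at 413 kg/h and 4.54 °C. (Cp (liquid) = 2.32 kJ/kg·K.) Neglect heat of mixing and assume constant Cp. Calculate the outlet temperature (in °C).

T_out = -14.4 °C

Adiabatic, steady state ⇒ Σ ṁᵢCp,ᵢ(T_out − Tᵢ) = 0
T_out = Σ ṁᵢCp,ᵢTᵢ / Σ ṁᵢCp,ᵢ
      = -94725 / 6598.1 = -14.356 °C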